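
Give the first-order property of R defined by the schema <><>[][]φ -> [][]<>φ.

This is a Sahlqvist (Geach-type) schema ◇^2□^2φ → □^2◇^1φ.
Minimal-valuation argument: fix x; take any y with xR^2y and any z with xR^2z. Set V(φ) to the set of worlds R-reachable from y in exactly 2 steps. Then □^2φ holds at y, so the antecedent holds at x; validity forces ◇^1φ at z, giving a w with zR^1w and yR^2w.
First-order correspondent: forall x forall y forall z ((x R^2 y & x R^2 z) -> exists w (y R^2 w & zRw)).

forall x forall y forall z ((x R^2 y & x R^2 z) -> exists w (y R^2 w & zRw))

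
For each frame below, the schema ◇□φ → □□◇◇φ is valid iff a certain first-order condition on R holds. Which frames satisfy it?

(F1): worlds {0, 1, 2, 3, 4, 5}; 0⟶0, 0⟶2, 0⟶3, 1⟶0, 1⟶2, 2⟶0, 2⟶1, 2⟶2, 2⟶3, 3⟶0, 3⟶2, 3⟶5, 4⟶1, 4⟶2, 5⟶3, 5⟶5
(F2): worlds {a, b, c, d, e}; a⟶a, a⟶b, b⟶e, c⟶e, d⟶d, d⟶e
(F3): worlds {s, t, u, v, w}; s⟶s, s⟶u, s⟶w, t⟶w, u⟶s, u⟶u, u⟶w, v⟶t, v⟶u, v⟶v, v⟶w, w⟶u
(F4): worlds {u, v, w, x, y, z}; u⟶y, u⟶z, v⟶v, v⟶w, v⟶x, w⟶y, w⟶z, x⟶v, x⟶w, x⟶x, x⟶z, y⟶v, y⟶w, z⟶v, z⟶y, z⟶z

This is the axiom for a generalized confluence (Geach) condition; its first-order frame correspondent is ∀x ∀y ∀z ((xRy ∧ xR²z) → ∃w (yRw ∧ zR²w)).
(F1): condition met.
(F2): fails — aRa, aR²b but no w with aRw and bR²w.
(F3): fails — vRt, vR²t but no w* with tRw* and tR²w*.
(F4): condition met.

(F1), (F4)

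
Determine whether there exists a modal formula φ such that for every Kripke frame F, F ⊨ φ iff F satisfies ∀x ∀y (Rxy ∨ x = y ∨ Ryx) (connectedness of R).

Not modally definable

If a class were modally definable it would be closed under disjoint unions (Goldblatt–Thomason).
Take 2 disjoint single-world reflexive frames: each is trivially connected, but their disjoint union has 2 worlds with no edge between distinct components, so it is not connected.
So no modal formula (or set of formulas) defines exactly the connected frames.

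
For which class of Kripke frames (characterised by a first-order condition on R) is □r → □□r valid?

transitivity: ∀x ∀y ∀z (Rxy ∧ Ryz → Rxz)

Suppose □r→□□r is valid. Take Rxy, Ryz and set V(r)={w : Rxw}. Then □r at x, so □□r at x, so □r at y, so r at z, i.e. Rxz.
Conversely, on a frame with transitivity the schema holds at every world under every valuation.
Frame condition: ∀x ∀y ∀z (Rxy ∧ Ryz → Rxz).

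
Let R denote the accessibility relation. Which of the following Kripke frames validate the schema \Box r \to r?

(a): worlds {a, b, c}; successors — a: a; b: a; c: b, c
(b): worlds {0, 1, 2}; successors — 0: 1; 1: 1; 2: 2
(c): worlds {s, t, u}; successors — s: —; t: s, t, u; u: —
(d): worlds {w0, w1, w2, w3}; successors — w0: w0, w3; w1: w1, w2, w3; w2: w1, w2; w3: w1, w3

(d)

Frame correspondent (Sahlqvist): \forall x Rxx — i.e. reflexivity.
(a): fails — world b does not see itself.
(b): fails — world 0 does not see itself.
(c): fails — world s does not see itself.
(d): holds.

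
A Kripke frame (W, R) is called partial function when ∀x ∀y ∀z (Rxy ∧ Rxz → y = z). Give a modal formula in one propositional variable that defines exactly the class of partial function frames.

The condition is partial functionality. The CD schema ◇ψ → □ψ defines it.
Suppose ◇ψ→□ψ is valid. Take Rxy, Rxz and set V(ψ)={y}. Then ◇ψ at x, so □ψ at x, so ψ at z, i.e. z=y.

◇ψ → □ψ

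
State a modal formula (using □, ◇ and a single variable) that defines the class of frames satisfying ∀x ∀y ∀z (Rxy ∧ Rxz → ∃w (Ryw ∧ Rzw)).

A defining formula is ◇□s → □◇s (the .2 axiom).
Suppose ◇□s→□◇s is valid. Take Rxy, Rxz and set V(s)={w : Ryw}. Then □s at y so ◇□s at x, so □◇s at x, so ◇s at z, giving w with Rzw and Ryw.

◇□s → □◇s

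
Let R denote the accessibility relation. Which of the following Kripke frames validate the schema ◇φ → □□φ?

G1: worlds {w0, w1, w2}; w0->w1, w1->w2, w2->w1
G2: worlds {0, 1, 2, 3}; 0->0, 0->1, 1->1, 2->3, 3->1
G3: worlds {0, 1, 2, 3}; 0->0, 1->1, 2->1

This is the axiom for a generalized confluence (Geach) condition; its first-order frame correspondent is ∀x ∀y ∀z ((xRy ∧ xR²z) → ∃w (y = w ∧ z = w)).
G1: fails — w0Rw1, w0R²w2 but w1 ≠ w2.
G2: fails — 0R0, 0R²1 but 0 ≠ 1.
G3: holds.

G3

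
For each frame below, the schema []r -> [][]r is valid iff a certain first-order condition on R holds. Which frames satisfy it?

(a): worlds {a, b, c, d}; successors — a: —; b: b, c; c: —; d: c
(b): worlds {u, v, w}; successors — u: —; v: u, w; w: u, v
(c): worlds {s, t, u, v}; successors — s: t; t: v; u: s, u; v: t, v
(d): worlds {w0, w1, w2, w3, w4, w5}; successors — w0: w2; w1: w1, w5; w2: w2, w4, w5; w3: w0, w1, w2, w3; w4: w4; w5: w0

Frame correspondent (Sahlqvist): forall x forall y forall z (Rxy & Ryz -> Rxz) — i.e. transitivity.
(a): holds.
(b): fails — Rwv and Rvw but not Rww.
(c): fails — Rtv and Rvt but not Rtt.
(d): fails — Rw1w5 and Rw5w0 but not Rw1w0.
Valid on: (a).

(a)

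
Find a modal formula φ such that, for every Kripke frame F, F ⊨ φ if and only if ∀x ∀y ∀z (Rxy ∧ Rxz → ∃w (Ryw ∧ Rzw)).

◇□r → □◇r

This is convergence; the standard corresponding axiom is .2: ◇□r → □◇r.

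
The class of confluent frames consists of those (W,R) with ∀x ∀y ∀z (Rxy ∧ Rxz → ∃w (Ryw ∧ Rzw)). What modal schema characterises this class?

A defining formula is ◇□s → □◇s (the .2 axiom).
Suppose ◇□s→□◇s is valid. Take Rxy, Rxz and set V(s)={w : Ryw}. Then □s at y so ◇□s at x, so □◇s at x, so ◇s at z, giving w with Rzw and Ryw.

◇□s → □◇s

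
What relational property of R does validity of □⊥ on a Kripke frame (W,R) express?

emptiness of R

□⊥ is valid iff no world has any successor (otherwise □⊥ fails at any world with one).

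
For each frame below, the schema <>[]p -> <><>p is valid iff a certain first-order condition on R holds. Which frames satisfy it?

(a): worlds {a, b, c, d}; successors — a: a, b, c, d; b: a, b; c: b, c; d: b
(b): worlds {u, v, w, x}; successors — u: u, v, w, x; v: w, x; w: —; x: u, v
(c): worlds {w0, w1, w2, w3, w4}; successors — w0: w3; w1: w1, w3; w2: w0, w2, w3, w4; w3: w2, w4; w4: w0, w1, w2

This is the axiom for a generalized confluence (Geach) condition; its first-order frame correspondent is forall x forall y (xRy -> exists w (yRw & x R^2 w)).
(a): holds.
(b): fails — uRw but no t with wRt and uR²t.
(c): holds.

(a), (c)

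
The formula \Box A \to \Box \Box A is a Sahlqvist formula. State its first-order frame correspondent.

Suppose □A→□□A is valid. Take Rxy, Ryz and set V(A)={w : Rxw}. Then □A at x, so □□A at x, so □A at y, so A at z, i.e. Rxz.

transitivity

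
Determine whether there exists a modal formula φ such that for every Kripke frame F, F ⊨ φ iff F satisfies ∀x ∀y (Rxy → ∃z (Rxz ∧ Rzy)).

This is a Sahlqvist condition; the C4 axiom □□p → □p defines it.
Suppose □□p→□p is valid. Take Rxy and set V(p)={w : xR²w}. Then □□p at x, so □p at x, so p at y, i.e. ∃z(Rxz∧Rzy).

Yes, by □□p → □p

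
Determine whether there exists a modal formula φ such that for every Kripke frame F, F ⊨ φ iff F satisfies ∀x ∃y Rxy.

Yes — defined by □p → ◇p

Yes: it is seriality, defined by the D schema □p → ◇p.
Suppose □p→◇p is valid. At any x set V(p)=W. Then □p at x, so ◇p at x, so x has a successor.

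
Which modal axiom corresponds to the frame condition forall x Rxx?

□s → s

A defining formula is □s → s (the T axiom).
Suppose □s→s is valid. At any x set V(s)={w : Rxw}. Then □s holds at x, so s holds at x, i.e. Rxx.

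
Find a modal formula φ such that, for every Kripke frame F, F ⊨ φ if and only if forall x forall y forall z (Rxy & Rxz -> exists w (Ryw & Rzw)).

◇□q → □◇q

This is convergence; the standard corresponding axiom is .2: ◇□q → □◇q.
Suppose ◇□q→□◇q is valid. Take Rxy, Rxz and set V(q)={w : Ryw}. Then □q at y so ◇□q at x, so □◇q at x, so ◇q at z, giving w with Rzw and Ryw.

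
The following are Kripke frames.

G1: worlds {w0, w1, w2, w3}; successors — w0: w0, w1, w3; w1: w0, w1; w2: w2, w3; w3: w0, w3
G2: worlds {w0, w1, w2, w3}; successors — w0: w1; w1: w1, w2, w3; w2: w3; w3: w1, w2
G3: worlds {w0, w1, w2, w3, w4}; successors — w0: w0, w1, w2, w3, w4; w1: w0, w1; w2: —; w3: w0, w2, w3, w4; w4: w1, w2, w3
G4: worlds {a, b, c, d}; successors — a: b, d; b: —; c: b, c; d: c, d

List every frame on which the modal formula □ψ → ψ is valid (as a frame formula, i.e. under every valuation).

The schema corresponds to reflexivity: ∀x Rxx.
G1: condition met.
G2: fails — world w0 does not see itself.
G3: fails — world w2 does not see itself.
G4: fails — world a does not see itself.
Valid on: G1.

G1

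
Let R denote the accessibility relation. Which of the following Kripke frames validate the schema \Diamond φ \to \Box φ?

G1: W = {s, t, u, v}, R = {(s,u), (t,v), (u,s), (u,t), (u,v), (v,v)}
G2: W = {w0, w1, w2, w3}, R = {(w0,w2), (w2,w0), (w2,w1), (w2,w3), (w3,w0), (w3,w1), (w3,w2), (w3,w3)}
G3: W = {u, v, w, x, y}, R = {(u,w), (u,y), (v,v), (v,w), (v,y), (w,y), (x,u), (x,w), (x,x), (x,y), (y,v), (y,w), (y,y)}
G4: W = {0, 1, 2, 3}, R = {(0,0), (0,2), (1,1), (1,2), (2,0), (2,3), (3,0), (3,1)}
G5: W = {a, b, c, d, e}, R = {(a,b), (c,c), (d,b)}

G5

The schema corresponds to partial functionality: \forall x \forall y \forall z (Rxy \wedge Rxz \to y = z).
G1: fails — u sees both s and t.
G2: fails — w2 sees both w0 and w1.
G3: fails — u sees both w and y.
G4: fails — 0 sees both 0 and 2.
G5: holds.
Valid on: G5.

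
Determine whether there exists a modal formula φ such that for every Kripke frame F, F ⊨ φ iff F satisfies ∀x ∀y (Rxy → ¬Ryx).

No

Any modally definable frame class is closed under surjective bounded morphisms.
The 4-cycle (worlds a,b,c,d with a→b→c→d→a) is asymmetric. Mapping every world to a single reflexive point • is a surjective bounded morphism, and the reflexive point is not asymmetric (R•• but asymmetry requires ¬R••).
Hence asymmetry is not modally definable.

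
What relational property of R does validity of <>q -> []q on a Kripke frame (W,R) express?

This schema is the CD axiom.
It corresponds to partial functionality: forall x forall y forall z (Rxy & Rxz -> y = z).

partial functionality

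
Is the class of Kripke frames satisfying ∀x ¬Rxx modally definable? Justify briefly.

No

Any modally definable frame class is closed under surjective bounded morphisms.
The 5-cycle (worlds w0,w1,w2,w3,w4 with w0→w1→w2→w3→w4→w0) is irreflexive, and the map sending every world to a single reflexive point • is a surjective bounded morphism (forth: every edge maps to (•,•); back: every world has a successor). So any modal formula valid on the 5-cycle is also valid on the reflexive point, which is not irreflexive.
Hence irreflexivity is not modally definable.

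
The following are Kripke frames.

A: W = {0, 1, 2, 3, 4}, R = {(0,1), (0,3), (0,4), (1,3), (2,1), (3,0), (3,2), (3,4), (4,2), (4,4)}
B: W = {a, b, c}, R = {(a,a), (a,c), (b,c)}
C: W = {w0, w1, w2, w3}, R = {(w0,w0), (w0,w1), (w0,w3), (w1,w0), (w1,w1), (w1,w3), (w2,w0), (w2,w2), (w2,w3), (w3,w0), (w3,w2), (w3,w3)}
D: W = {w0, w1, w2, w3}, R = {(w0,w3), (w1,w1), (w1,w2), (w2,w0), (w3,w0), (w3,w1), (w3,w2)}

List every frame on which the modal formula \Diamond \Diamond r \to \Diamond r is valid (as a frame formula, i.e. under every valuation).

B

This is the axiom for transitivity; its first-order frame correspondent is \forall x \forall y \forall z (Rxy \wedge Ryz \to Rxz).
A: fails — R32 and R21 but not R31.
B: satisfies the condition.
C: fails — Rw1w3 and Rw3w2 but not Rw1w2.
D: fails — Rw1w2 and Rw2w0 but not Rw1w0.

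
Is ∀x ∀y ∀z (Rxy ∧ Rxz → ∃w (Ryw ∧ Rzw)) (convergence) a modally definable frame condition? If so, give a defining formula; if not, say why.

Yes: it is convergence, defined by the .2 schema ◇□p → □◇p.
Suppose ◇□p→□◇p is valid. Take Rxy, Rxz and set V(p)={w : Ryw}. Then □p at y so ◇□p at x, so □◇p at x, so ◇p at z, giving w with Rzw and Ryw.

Definable; ◇□p → □◇p defines it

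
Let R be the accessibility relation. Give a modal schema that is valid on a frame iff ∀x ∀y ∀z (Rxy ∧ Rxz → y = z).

The condition is partial functionality. The CD schema ◇q → □q defines it.
Suppose ◇q→□q is valid. Take Rxy, Rxz and set V(q)={y}. Then ◇q at x, so □q at x, so q at z, i.e. z=y.

◇q → □q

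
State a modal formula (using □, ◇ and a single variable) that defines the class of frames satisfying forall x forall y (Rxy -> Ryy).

This is shift-reflexivity; the standard corresponding axiom is T□: □(□p → p).

□(□p → p)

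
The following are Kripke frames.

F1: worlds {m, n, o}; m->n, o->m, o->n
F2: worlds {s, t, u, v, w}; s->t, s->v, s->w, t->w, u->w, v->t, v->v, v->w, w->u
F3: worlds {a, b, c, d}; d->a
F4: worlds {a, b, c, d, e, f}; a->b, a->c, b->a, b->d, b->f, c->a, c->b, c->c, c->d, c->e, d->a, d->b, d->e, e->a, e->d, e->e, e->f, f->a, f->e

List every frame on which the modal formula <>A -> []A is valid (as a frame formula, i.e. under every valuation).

F3

Frame correspondent (Sahlqvist): forall x forall y forall z (Rxy & Rxz -> y = z) — i.e. partial functionality.
F1: fails — o sees both m and n.
F2: fails — s sees both t and v.
F3: holds.
F4: fails — a sees both b and c.
Valid on: F3.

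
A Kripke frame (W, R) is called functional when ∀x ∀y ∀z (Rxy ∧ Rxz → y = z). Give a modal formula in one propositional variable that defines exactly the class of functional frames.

◇ψ → □ψ

This is partial functionality; the standard corresponding axiom is CD: ◇ψ → □ψ.
Suppose ◇ψ→□ψ is valid. Take Rxy, Rxz and set V(ψ)={y}. Then ◇ψ at x, so □ψ at x, so ψ at z, i.e. z=y.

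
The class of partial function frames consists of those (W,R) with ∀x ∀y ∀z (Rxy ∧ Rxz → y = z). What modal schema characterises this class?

This is partial functionality; the standard corresponding axiom is CD: ◇s → □s.

◇s → □s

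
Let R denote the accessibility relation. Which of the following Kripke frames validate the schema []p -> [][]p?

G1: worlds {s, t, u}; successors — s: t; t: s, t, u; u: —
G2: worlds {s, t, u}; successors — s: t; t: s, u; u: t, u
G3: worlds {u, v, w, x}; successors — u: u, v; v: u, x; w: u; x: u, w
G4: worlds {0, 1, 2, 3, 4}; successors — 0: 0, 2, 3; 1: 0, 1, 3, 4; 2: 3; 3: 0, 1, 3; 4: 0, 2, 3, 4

Frame correspondent (Sahlqvist): forall x forall y forall z (Rxy & Ryz -> Rxz) — i.e. transitivity.
G1: fails — Rst and Rtu but not Rsu.
G2: fails — Rut and Rts but not Rus.
G3: fails — Ruv and Rvx but not Rux.
G4: fails — R10 and R02 but not R12.
Valid on no frame.

none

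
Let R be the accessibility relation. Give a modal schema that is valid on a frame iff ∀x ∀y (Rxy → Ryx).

p → □◇p

This is symmetry; the standard corresponding axiom is B: p → □◇p.
Suppose p→□◇p is valid. Take Rxy and set V(p)={x}. Then p at x, so □◇p at x, so ◇p at y, so some z with Ryz has p; z=x, i.e. Ryx.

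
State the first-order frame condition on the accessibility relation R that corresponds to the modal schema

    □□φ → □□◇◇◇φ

This is a Sahlqvist (Geach-type) schema ◇^0□^2φ → □^2◇^3φ.
First-order correspondent: ∀x ∀z (xR²z → ∃w (xR²w ∧ zR³w)).

∀x ∀z (xR²z → ∃w (xR²w ∧ zR³w))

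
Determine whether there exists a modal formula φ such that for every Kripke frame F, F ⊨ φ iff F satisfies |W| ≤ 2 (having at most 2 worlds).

No — not modally definable

If a class were modally definable it would be closed under disjoint unions (Goldblatt–Thomason).
Any modal formula valid on each of 3 disjoint one-world frames is valid on their disjoint union (validity is preserved under disjoint unions). Each one-world frame has |W|=1≤2, but the union has |W|=3.
So no modal formula (or set of formulas) defines exactly the |W|≤2 frames.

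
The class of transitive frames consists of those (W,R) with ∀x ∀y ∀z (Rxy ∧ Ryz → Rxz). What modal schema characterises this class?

□ψ → □□ψ

This is transitivity; the standard corresponding axiom is 4: □ψ → □□ψ.
Suppose □ψ→□□ψ is valid. Take Rxy, Ryz and set V(ψ)={w : Rxw}. Then □ψ at x, so □□ψ at x, so □ψ at y, so ψ at z, i.e. Rxz.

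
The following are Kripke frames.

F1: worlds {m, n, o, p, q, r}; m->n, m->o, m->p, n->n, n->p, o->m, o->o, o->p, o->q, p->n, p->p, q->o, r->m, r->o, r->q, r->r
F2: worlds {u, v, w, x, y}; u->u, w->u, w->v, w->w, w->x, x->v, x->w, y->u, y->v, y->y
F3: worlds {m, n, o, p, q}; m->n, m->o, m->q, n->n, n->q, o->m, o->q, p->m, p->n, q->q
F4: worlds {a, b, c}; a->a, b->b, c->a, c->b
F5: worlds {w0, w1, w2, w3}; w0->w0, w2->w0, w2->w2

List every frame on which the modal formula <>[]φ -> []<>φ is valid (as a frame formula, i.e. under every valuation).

F3, F5

The schema corresponds to convergence: forall x forall y forall z (Rxy & Rxz -> exists w (Ryw & Rzw)).
F1: fails — Rop and Roq but p and q have no common successor.
F2: fails — Rww and Rwv but w and v have no common successor.
F3: ✓.
F4: fails — Rca and Rcb but a and b have no common successor.
F5: ✓.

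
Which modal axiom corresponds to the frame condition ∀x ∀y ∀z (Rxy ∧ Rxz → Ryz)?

◇p → □◇p

This is the Euclidean property; the standard corresponding axiom is 5: ◇p → □◇p.
Suppose ◇p→□◇p is valid. Take Rxy, Rxz and set V(p)={y}. Then ◇p at x, so □◇p at x, so ◇p at z, so some w with Rzw has p; w=y, i.e. Rzy. By symmetry of the argument, Ryz.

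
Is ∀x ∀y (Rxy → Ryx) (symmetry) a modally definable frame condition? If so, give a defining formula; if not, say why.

The condition is symmetry. A defining modal formula is q → □◇q.
Suppose q→□◇q is valid. Take Rxy and set V(q)={x}. Then q at x, so □◇q at x, so ◇q at y, so some z with Ryz has q; z=x, i.e. Ryx.

Yes, by q → □◇q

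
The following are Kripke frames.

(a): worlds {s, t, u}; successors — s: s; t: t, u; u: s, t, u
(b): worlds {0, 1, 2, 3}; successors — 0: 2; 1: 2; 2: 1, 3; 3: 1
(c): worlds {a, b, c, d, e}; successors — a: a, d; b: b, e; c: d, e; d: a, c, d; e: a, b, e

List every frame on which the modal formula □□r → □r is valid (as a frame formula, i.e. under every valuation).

(a), (c)

Frame correspondent (Sahlqvist): ∀x ∀y (Rxy → ∃z (Rxz ∧ Rzy)) — i.e. density.
(a): holds.
(b): fails — R31 but no z with R3z and Rz1.
(c): holds.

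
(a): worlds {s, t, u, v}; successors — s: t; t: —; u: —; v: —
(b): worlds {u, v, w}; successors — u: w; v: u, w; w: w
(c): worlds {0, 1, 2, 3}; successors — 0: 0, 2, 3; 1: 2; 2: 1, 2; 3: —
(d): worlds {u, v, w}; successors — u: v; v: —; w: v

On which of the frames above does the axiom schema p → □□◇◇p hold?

This is the axiom for a generalized confluence (Geach) condition; its first-order frame correspondent is ∀x ∀z (xR²z → ∃w (x = w ∧ zR²w)).
(a): ✓.
(b): fails — uR²w but no t with u=t and wR²t.
(c): fails — 0R²1 but no w with 0=w and 1R²w.
(d): ✓.
Valid on: (a), (d).

(a), (d)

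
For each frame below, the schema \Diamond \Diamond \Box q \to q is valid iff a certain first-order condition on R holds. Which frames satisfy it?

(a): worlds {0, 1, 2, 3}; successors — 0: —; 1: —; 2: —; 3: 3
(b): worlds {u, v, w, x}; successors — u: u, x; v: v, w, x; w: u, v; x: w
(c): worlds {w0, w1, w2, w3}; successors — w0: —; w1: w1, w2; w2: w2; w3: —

Frame correspondent (Sahlqvist): \forall x \forall y (x R^2 y \to \exists w (yRw \wedge x = w)) — i.e. a generalized confluence (Geach) condition.
(a): ✓.
(b): fails — uR²x but no t with xRt and u=t.
(c): fails — w1R²w2 but no w with w2Rw and w1=w.

(a)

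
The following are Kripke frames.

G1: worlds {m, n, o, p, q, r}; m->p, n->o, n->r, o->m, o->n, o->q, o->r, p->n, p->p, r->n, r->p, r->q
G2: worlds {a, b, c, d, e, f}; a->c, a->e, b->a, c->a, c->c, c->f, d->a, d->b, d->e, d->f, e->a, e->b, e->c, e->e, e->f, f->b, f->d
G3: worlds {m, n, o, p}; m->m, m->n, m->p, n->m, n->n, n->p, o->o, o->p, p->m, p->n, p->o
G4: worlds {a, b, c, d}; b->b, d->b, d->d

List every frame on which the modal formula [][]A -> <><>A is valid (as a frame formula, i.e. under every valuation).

The schema corresponds to a generalized confluence (Geach) condition: forall x exists w (x R^2 w & x R^2 w).
G1: fails — at q but no w with qR²w and qR²w.
G2: satisfies the condition.
G3: satisfies the condition.
G4: fails — at a but no w with aR²w and aR²w.

G2, G3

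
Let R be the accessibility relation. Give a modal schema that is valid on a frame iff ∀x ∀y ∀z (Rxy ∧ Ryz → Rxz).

□r → □□r

A defining formula is □r → □□r (the 4 axiom).
Suppose □r→□□r is valid. Take Rxy, Ryz and set V(r)={w : Rxw}. Then □r at x, so □□r at x, so □r at y, so r at z, i.e. Rxz.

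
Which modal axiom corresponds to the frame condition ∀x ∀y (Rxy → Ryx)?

s → □◇s

This is symmetry; the standard corresponding axiom is B: s → □◇s.
Suppose s→□◇s is valid. Take Rxy and set V(s)={x}. Then s at x, so □◇s at x, so ◇s at y, so some z with Ryz has s; z=x, i.e. Ryx.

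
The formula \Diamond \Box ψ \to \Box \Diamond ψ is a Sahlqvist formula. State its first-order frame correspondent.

convergence: \forall x \forall y \forall z (Rxy \wedge Rxz \to \exists w (Ryw \wedge Rzw))

Suppose ◇□ψ→□◇ψ is valid. Take Rxy, Rxz and set V(ψ)={w : Ryw}. Then □ψ at y so ◇□ψ at x, so □◇ψ at x, so ◇ψ at z, giving w with Rzw and Ryw.
The converse is a direct semantic check.
Frame condition: \forall x \forall y \forall z (Rxy \wedge Rxz \to \exists w (Ryw \wedge Rzw)).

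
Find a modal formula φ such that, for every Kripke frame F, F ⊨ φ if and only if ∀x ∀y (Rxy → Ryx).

s → □◇s

The condition is symmetry. The B schema s → □◇s defines it.
Suppose s→□◇s is valid. Take Rxy and set V(s)={x}. Then s at x, so □◇s at x, so ◇s at y, so some z with Ryz has s; z=x, i.e. Ryx.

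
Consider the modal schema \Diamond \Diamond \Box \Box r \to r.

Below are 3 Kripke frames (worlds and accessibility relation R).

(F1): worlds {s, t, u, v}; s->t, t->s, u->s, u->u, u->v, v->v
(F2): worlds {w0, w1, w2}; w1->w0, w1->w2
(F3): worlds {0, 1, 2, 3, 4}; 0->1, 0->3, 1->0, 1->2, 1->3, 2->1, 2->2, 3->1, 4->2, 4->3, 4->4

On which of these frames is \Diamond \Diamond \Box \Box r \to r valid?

The schema corresponds to a generalized confluence (Geach) condition: \forall x \forall y (x R^2 y \to \exists w (y R^2 w \wedge x = w)).
(F1): fails — uR²s but no w with sR²w and u=w.
(F2): ✓.
(F3): fails — 0R²1 but no w with 1R²w and 0=w.
Valid on: (F2).

(F2)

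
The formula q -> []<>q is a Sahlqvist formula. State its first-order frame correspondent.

Suppose q→□◇q is valid. Take Rxy and set V(q)={x}. Then q at x, so □◇q at x, so ◇q at y, so some z with Ryz has q; z=x, i.e. Ryx.

symmetry: forall x forall y (Rxy -> Ryx)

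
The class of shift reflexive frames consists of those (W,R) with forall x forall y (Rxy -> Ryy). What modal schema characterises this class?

□(□q → q)

This is shift-reflexivity; the standard corresponding axiom is T□: □(□q → q).
Suppose □(□q→q) is valid. Take Rxy and set V(q)={w : Ryw}. Then at y, □q holds; since □(□q→q) at x, □q→q at y, so q at y, i.e. Ryy.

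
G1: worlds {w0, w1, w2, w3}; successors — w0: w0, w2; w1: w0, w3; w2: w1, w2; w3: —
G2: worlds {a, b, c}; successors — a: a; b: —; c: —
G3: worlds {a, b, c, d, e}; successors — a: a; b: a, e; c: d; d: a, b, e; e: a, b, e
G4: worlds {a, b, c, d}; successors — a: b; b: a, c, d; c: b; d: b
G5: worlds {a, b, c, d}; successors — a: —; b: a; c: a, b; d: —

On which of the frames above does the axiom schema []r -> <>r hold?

G3, G4

This is the axiom for seriality; its first-order frame correspondent is forall x exists y Rxy.
G1: fails — world w3 has no successor.
G2: fails — world b has no successor.
G3: satisfies the condition.
G4: satisfies the condition.
G5: fails — world a has no successor.
Valid on: G3, G4.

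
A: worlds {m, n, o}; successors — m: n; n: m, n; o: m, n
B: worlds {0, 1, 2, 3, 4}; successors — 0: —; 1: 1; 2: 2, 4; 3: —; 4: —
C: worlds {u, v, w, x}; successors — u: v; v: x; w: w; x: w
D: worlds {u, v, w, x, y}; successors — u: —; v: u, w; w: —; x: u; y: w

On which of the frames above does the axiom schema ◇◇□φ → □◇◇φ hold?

This is the axiom for a generalized confluence (Geach) condition; its first-order frame correspondent is ∀x ∀y ∀z ((xR²y ∧ xRz) → ∃w (yRw ∧ zR²w)).
A: satisfies the condition.
B: fails — 2R²2, 2R4 but no w with 2Rw and 4R²w.
C: satisfies the condition.
D: satisfies the condition.

A, C, D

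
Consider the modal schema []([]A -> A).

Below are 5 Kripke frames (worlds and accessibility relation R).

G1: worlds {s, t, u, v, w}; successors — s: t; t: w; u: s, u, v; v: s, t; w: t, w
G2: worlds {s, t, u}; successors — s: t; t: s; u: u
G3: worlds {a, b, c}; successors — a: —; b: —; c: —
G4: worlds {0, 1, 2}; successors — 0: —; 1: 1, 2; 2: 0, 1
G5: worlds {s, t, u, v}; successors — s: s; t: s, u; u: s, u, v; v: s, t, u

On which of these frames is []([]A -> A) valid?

This is the axiom for shift-reflexivity; its first-order frame correspondent is forall x forall y (Rxy -> Ryy).
G1: fails — Ruv but not Rvv.
G2: fails — Rts but not Rss.
G3: holds.
G4: fails — R12 but not R22.
G5: fails — Ruv but not Rvv.

G3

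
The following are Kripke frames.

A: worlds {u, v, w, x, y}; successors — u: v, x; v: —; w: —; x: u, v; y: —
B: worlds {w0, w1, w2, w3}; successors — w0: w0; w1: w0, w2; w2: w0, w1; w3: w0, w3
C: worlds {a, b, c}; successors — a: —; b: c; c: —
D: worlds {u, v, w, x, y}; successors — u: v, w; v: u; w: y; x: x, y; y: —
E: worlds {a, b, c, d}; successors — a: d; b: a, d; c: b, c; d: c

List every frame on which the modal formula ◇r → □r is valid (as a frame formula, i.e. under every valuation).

Frame correspondent (Sahlqvist): ∀x ∀y ∀z (Rxy ∧ Rxz → y = z) — i.e. partial functionality.
A: fails — u sees both v and x.
B: fails — w1 sees both w0 and w2.
C: ✓.
D: fails — u sees both v and w.
E: fails — b sees both a and d.
Valid on: C.

C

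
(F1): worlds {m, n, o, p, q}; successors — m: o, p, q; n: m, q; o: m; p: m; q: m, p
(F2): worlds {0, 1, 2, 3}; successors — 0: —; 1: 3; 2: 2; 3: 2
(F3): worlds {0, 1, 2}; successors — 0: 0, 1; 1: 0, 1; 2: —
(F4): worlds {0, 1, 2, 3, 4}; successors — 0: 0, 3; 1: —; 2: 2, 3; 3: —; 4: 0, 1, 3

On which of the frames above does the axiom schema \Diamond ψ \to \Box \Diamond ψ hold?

This is the axiom for the Euclidean property; its first-order frame correspondent is \forall x \forall y \forall z (Rxy \wedge Rxz \to Ryz).
(F1): fails — Rmo and Rmo but not Roo.
(F2): fails — R13 and R13 but not R33.
(F3): holds.
(F4): fails — R03 and R00 but not R30.

(F3)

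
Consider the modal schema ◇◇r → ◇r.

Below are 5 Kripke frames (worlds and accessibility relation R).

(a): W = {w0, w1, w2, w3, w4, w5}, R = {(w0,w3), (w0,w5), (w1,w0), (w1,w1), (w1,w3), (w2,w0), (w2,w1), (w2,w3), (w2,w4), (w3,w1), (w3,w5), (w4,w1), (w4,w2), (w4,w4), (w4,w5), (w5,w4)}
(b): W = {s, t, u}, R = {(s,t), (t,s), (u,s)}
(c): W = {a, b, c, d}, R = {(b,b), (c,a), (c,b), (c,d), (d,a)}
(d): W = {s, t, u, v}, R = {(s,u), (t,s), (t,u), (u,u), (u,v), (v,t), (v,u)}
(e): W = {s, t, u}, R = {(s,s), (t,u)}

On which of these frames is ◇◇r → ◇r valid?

(c), (e)

Frame correspondent (Sahlqvist): ∀x ∀y ∀z (Rxy ∧ Ryz → Rxz) — i.e. transitivity.
(a): fails — Rw1w0 and Rw0w5 but not Rw1w5.
(b): fails — Rus and Rst but not Rut.
(c): ✓.
(d): fails — Ruv and Rvt but not Rut.
(e): ✓.
Valid on: (c), (e).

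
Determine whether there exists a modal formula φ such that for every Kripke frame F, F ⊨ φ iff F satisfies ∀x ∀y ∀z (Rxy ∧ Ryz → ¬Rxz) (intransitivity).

Any modally definable frame class is closed under surjective bounded morphisms.
The 5-cycle (worlds s,t,u,v,w with s→t→u→v→w→s) is intransitive. Mapping every world to a single reflexive point • is a surjective bounded morphism; the reflexive point is not intransitive (R••∧R•• but R••).
So the class is not modally definable.

No — not modally definable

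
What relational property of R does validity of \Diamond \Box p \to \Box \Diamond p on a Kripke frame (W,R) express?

This is the .2 axiom.
Its frame correspondent is convergence — \forall x \forall y \forall z (Rxy \wedge Rxz \to \exists w (Ryw \wedge Rzw)).

convergence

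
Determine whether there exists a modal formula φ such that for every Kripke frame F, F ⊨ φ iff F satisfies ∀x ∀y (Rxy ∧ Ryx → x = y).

If a class were modally definable it would be closed under surjective bounded morphisms (Goldblatt–Thomason).
The 4-cycle (worlds 0,1,2,3 with 0→1→2→3→0) is antisymmetric. Sending even-indexed worlds to a and odd-indexed worlds to b is a surjective bounded morphism onto the two-world frame with a↔b, which is not antisymmetric.
Hence antisymmetry is not modally definable.

Not modally definable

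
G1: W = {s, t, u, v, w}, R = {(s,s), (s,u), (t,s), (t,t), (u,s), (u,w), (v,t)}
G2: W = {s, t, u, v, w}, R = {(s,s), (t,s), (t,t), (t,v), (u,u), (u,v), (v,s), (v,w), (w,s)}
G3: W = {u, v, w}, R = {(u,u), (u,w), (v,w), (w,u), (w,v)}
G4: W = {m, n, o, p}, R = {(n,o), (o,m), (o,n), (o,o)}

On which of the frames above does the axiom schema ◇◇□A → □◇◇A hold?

G3

Frame correspondent (Sahlqvist): ∀x ∀y ∀z ((xR²y ∧ xRz) → ∃w (yRw ∧ zR²w)) — i.e. a generalized confluence (Geach) condition.
G1: fails — sR²w, sRs but no w* with wRw* and sR²w*.
G2: fails — uR²u, uRv but no w* with uRw* and vR²w*.
G3: holds.
G4: fails — nR²m, nRo but no w with mRw and oR²w.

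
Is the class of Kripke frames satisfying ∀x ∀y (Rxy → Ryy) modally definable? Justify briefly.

Yes — defined by □(□q → q)

The condition is shift-reflexivity. A defining modal formula is □(□q → q).
Suppose □(□q→q) is valid. Take Rxy and set V(q)={w : Ryw}. Then at y, □q holds; since □(□q→q) at x, □q→q at y, so q at y, i.e. Ryy.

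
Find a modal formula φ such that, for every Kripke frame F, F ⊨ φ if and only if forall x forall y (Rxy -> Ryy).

The condition is shift-reflexivity. The T□ schema □(□p → p) defines it.
Suppose □(□p→p) is valid. Take Rxy and set V(p)={w : Ryw}. Then at y, □p holds; since □(□p→p) at x, □p→p at y, so p at y, i.e. Ryy.

□(□p → p)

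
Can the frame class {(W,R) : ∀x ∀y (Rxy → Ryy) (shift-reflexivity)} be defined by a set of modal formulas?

Definable; □(□q → q) defines it

This is a Sahlqvist condition; the T□ axiom □(□q → q) defines it.
Suppose □(□q→q) is valid. Take Rxy and set V(q)={w : Ryw}. Then at y, □q holds; since □(□q→q) at x, □q→q at y, so q at y, i.e. Ryy.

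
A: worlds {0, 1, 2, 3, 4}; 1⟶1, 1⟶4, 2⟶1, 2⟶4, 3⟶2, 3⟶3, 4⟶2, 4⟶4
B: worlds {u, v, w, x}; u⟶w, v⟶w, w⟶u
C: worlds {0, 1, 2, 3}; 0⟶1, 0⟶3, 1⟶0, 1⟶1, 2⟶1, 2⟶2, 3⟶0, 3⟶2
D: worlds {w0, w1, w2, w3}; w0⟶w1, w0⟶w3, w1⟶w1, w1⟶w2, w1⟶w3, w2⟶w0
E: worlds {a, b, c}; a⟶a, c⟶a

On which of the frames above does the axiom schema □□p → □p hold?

A, E

The schema corresponds to density: ∀x ∀y (Rxy → ∃z (Rxz ∧ Rzy)).
A: condition met.
B: fails — Rwu but no z with Rwz and Rzu.
C: fails — R03 but no z with R0z and Rz3.
D: fails — Rw2w0 but no z with Rw2z and Rzw0.
E: condition met.
Valid on: A, E.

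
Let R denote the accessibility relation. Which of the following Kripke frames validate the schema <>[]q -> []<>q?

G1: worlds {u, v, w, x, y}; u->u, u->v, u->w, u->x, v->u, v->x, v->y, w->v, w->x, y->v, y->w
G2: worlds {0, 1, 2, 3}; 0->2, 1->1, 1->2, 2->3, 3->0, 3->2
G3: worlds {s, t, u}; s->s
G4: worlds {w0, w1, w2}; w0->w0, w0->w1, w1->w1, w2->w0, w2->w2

G3, G4

The schema corresponds to convergence: forall x forall y forall z (Rxy & Rxz -> exists w (Ryw & Rzw)).
G1: fails — Ruv and Rux but v and x have no common successor.
G2: fails — R12 and R11 but 2 and 1 have no common successor.
G3: condition met.
G4: condition met.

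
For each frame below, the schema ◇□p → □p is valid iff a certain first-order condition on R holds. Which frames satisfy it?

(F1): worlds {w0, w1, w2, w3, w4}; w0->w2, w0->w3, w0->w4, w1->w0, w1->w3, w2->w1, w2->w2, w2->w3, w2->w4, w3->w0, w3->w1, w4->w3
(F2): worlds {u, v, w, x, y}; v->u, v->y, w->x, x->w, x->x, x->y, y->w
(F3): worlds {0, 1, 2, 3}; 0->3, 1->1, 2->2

This is the axiom for the Euclidean property; its first-order frame correspondent is ∀x ∀y ∀z (Rxy ∧ Rxz → Ryz).
(F1): fails — Rw0w4 and Rw0w4 but not Rw4w4.
(F2): fails — Rvu and Rvu but not Ruu.
(F3): fails — R03 and R03 but not R33.

none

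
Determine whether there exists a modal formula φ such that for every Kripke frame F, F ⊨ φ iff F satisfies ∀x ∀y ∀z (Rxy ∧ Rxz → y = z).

Yes — defined by ◇q → □q

Yes: it is partial functionality, defined by the CD schema ◇q → □q.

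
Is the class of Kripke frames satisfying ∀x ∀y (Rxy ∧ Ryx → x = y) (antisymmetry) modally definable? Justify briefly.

Modal frame validity is preserved under surjective bounded morphisms.
The 8-cycle (worlds 0,1,2,3,4,5,6,7 with 0→1→2→3→4→5→6→7→0) is antisymmetric. Sending even-indexed worlds to • and odd-indexed worlds to ∘ is a surjective bounded morphism onto the two-world frame with •↔∘, which is not antisymmetric.
So the class is not modally definable.

No — not modally definable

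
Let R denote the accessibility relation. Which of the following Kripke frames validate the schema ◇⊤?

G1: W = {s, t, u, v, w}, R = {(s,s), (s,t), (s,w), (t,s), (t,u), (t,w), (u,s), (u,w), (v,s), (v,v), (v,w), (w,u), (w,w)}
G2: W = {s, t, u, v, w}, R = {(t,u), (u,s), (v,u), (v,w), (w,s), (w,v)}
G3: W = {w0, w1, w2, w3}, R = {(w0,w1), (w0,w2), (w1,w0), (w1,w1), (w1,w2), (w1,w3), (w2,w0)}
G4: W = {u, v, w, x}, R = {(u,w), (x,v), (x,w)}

Frame correspondent (Sahlqvist): ∀x ∃y Rxy — i.e. seriality.
G1: satisfies the condition.
G2: fails — world s has no successor.
G3: fails — world w3 has no successor.
G4: fails — world v has no successor.

G1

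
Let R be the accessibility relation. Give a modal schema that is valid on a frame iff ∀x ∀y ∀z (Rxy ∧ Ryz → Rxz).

The condition is transitivity. The 4 schema □s → □□s defines it.

□s → □□s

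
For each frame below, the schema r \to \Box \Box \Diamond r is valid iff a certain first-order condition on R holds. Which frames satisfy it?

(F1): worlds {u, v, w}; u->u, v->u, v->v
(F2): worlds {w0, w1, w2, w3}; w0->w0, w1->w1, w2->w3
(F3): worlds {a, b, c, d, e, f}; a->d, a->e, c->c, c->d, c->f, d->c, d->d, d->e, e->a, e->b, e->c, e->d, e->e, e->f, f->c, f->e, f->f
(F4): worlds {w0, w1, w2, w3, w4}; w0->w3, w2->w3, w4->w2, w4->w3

(F2)

Frame correspondent (Sahlqvist): \forall x \forall z (x R^2 z \to \exists w (x = w \wedge zRw)) — i.e. a generalized confluence (Geach) condition.
(F1): fails — vR²u but no t with v=t and uRt.
(F2): ✓.
(F3): fails — aR²a but no w with a=w and aRw.
(F4): fails — w4R²w3 but no w with w4=w and w3Rw.
Valid on: (F2).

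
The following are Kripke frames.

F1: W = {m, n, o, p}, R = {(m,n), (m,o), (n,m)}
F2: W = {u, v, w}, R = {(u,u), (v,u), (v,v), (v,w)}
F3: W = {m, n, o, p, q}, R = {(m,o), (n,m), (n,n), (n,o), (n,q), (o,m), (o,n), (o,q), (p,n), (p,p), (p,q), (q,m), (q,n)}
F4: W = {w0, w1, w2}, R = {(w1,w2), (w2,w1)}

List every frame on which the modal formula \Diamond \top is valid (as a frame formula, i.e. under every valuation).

F3

Frame correspondent (Sahlqvist): \forall x \exists y Rxy — i.e. seriality.
F1: fails — world o has no successor.
F2: fails — world w has no successor.
F3: satisfies the condition.
F4: fails — world w0 has no successor.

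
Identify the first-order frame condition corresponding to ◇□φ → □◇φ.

convergence

Suppose ◇□φ→□◇φ is valid. Take Rxy, Rxz and set V(φ)={w : Ryw}. Then □φ at y so ◇□φ at x, so □◇φ at x, so ◇φ at z, giving w with Rzw and Ryw.
Conversely, any frame satisfying ∀x ∀y ∀z (Rxy ∧ Rxz → ∃w (Ryw ∧ Rzw)) validates the schema.
Frame condition: ∀x ∀y ∀z (Rxy ∧ Rxz → ∃w (Ryw ∧ Rzw)).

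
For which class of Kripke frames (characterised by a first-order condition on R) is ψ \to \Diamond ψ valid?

reflexivity

This is frame-equivalent to □ψ → ψ (substitute ¬ψ for ψ and contrapose).
Suppose □ψ→ψ is valid. At any x set V(ψ)={w : Rxw}. Then □ψ holds at x, so ψ holds at x, i.e. Rxx.
Conversely, any frame satisfying \forall x Rxx validates the schema.
So the correspondent is reflexivity.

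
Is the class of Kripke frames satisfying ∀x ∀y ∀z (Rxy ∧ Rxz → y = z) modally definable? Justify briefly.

Yes: it is partial functionality, defined by the CD schema ◇q → □q.
Suppose ◇q→□q is valid. Take Rxy, Rxz and set V(q)={y}. Then ◇q at x, so □q at x, so q at z, i.e. z=y.

Definable; ◇q → □q defines it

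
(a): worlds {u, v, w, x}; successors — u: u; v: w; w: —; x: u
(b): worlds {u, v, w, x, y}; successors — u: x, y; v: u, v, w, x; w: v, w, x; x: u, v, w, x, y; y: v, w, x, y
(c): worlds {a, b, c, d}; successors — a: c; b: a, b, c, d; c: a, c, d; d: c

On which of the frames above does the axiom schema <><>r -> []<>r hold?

(a)

This is the axiom for a generalized confluence (Geach) condition; its first-order frame correspondent is forall x forall y forall z ((x R^2 y & xRz) -> exists w (y = w & zRw)).
(a): satisfies the condition.
(b): fails — uR²u, uRy but no t with u=t and yRt.
(c): fails — bR²a, bRa but no w with a=w and aRw.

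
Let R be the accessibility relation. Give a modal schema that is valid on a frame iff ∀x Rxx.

□p → p

The condition is reflexivity. The T schema □p → p defines it.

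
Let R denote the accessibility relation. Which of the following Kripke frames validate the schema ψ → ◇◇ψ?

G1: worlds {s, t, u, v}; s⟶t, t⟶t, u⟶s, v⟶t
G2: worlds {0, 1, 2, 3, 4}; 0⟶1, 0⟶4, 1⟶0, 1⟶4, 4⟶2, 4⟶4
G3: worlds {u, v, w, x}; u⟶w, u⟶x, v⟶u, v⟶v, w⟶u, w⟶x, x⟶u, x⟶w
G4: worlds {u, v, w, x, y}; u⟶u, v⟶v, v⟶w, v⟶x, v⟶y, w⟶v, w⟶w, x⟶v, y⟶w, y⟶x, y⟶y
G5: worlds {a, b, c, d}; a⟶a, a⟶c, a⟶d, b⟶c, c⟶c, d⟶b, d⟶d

The schema corresponds to a generalized confluence (Geach) condition: ∀x ∃w (x = w ∧ xR²w).
G1: fails — at s but no w with s=w and sR²w.
G2: fails — at 2 but no w with 2=w and 2R²w.
G3: condition met.
G4: condition met.
G5: fails — at b but no w with b=w and bR²w.
Valid on: G3, G4.

G3, G4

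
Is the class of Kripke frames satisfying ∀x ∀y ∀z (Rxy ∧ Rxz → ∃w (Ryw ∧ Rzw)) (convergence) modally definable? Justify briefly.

Definable; ◇□q → □◇q defines it

This is a Sahlqvist condition; the .2 axiom ◇□q → □◇q defines it.
Suppose ◇□q→□◇q is valid. Take Rxy, Rxz and set V(q)={w : Ryw}. Then □q at y so ◇□q at x, so □◇q at x, so ◇q at z, giving w with Rzw and Ryw.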